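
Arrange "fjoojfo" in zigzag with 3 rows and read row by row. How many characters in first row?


Zigzag "fjoojfo" into 3 rows:
Placing characters:
  'f' => row 0
  'j' => row 1
  'o' => row 2
  'o' => row 1
  'j' => row 0
  'f' => row 1
  'o' => row 2
Rows:
  Row 0: "fj"
  Row 1: "jof"
  Row 2: "oo"
First row length: 2

2


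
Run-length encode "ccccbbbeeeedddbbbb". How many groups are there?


Input: ccccbbbeeeedddbbbb
Scanning for consecutive runs:
  Group 1: 'c' x 4 (positions 0-3)
  Group 2: 'b' x 3 (positions 4-6)
  Group 3: 'e' x 4 (positions 7-10)
  Group 4: 'd' x 3 (positions 11-13)
  Group 5: 'b' x 4 (positions 14-17)
Total groups: 5

5


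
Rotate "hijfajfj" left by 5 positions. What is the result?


Input: "hijfajfj", rotate left by 5
First 5 characters: "hijfa"
Remaining characters: "jfj"
Concatenate remaining + first: "jfj" + "hijfa" = "jfjhijfa"

jfjhijfa


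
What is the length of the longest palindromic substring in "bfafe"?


Input: "bfafe"
Checking substrings for palindromes:
  [1:4] "faf" (len 3) => palindrome
Longest palindromic substring: "faf" with length 3

3


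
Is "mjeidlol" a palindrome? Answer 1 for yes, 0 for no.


Input: mjeidlol
Reversed: loldiejm
  Compare pos 0 ('m') with pos 7 ('l'): MISMATCH
  Compare pos 1 ('j') with pos 6 ('o'): MISMATCH
  Compare pos 2 ('e') with pos 5 ('l'): MISMATCH
  Compare pos 3 ('i') with pos 4 ('d'): MISMATCH
Result: not a palindrome

0


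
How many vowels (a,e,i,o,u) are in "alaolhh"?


Input: alaolhh
Checking each character:
  'a' at position 0: vowel (running total: 1)
  'l' at position 1: consonant
  'a' at position 2: vowel (running total: 2)
  'o' at position 3: vowel (running total: 3)
  'l' at position 4: consonant
  'h' at position 5: consonant
  'h' at position 6: consonant
Total vowels: 3

3


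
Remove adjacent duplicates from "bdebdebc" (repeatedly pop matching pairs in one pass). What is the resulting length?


Input: bdebdebc
Stack-based adjacent duplicate removal:
  Read 'b': push. Stack: b
  Read 'd': push. Stack: bd
  Read 'e': push. Stack: bde
  Read 'b': push. Stack: bdeb
  Read 'd': push. Stack: bdebd
  Read 'e': push. Stack: bdebde
  Read 'b': push. Stack: bdebdeb
  Read 'c': push. Stack: bdebdebc
Final stack: "bdebdebc" (length 8)

8


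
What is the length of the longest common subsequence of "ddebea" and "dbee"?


LCS of "ddebea" and "dbee"
DP table:
           d    b    e    e
      0    0    0    0    0
  d   0    1    1    1    1
  d   0    1    1    1    1
  e   0    1    1    2    2
  b   0    1    2    2    2
  e   0    1    2    3    3
  a   0    1    2    3    3
LCS length = dp[6][4] = 3

3


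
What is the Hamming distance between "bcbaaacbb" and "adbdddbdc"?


Comparing "bcbaaacbb" and "adbdddbdc" position by position:
  Position 0: 'b' vs 'a' => differ
  Position 1: 'c' vs 'd' => differ
  Position 2: 'b' vs 'b' => same
  Position 3: 'a' vs 'd' => differ
  Position 4: 'a' vs 'd' => differ
  Position 5: 'a' vs 'd' => differ
  Position 6: 'c' vs 'b' => differ
  Position 7: 'b' vs 'd' => differ
  Position 8: 'b' vs 'c' => differ
Total differences (Hamming distance): 8

8


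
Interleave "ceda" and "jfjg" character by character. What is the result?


Interleaving "ceda" and "jfjg":
  Position 0: 'c' from first, 'j' from second => "cj"
  Position 1: 'e' from first, 'f' from second => "ef"
  Position 2: 'd' from first, 'j' from second => "dj"
  Position 3: 'a' from first, 'g' from second => "ag"
Result: cjefdjag

cjefdjag


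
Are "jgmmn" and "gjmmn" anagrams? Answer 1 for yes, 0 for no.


Strings: "jgmmn", "gjmmn"
Sorted first:  gjmmn
Sorted second: gjmmn
Sorted forms match => anagrams

1


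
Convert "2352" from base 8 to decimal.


Input: "2352" in base 8
Positional expansion:
  Digit '2' (value 2) x 8^3 = 1024
  Digit '3' (value 3) x 8^2 = 192
  Digit '5' (value 5) x 8^1 = 40
  Digit '2' (value 2) x 8^0 = 2
Sum = 1258

1258


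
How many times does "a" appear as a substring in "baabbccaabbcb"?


Searching for "a" in "baabbccaabbcb"
Scanning each position:
  Position 0: "b" => no
  Position 1: "a" => MATCH
  Position 2: "a" => MATCH
  Position 3: "b" => no
  Position 4: "b" => no
  Position 5: "c" => no
  Position 6: "c" => no
  Position 7: "a" => MATCH
  Position 8: "a" => MATCH
  Position 9: "b" => no
  Position 10: "b" => no
  Position 11: "c" => no
  Position 12: "b" => no
Total occurrences: 4

4


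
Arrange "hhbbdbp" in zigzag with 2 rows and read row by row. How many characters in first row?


Zigzag "hhbbdbp" into 2 rows:
Placing characters:
  'h' => row 0
  'h' => row 1
  'b' => row 0
  'b' => row 1
  'd' => row 0
  'b' => row 1
  'p' => row 0
Rows:
  Row 0: "hbdp"
  Row 1: "hbb"
First row length: 4

4


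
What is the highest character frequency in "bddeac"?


Input: bddeac
Character counts:
  'a': 1
  'b': 1
  'c': 1
  'd': 2
  'e': 1
Maximum frequency: 2

2


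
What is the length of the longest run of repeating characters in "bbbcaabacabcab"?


Input: "bbbcaabacabcab"
Scanning for longest run:
  Position 1 ('b'): continues run of 'b', length=2
  Position 2 ('b'): continues run of 'b', length=3
  Position 3 ('c'): new char, reset run to 1
  Position 4 ('a'): new char, reset run to 1
  Position 5 ('a'): continues run of 'a', length=2
  Position 6 ('b'): new char, reset run to 1
  Position 7 ('a'): new char, reset run to 1
  Position 8 ('c'): new char, reset run to 1
  Position 9 ('a'): new char, reset run to 1
  Position 10 ('b'): new char, reset run to 1
  Position 11 ('c'): new char, reset run to 1
  Position 12 ('a'): new char, reset run to 1
  Position 13 ('b'): new char, reset run to 1
Longest run: 'b' with length 3

3


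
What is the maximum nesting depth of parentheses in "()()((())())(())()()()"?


Input: "()()((())())(())()()()"
Tracking depth:
  Position 0 '(': depth becomes 1
  Position 1 ')': depth becomes 0
  Position 2 '(': depth becomes 1
  Position 3 ')': depth becomes 0
  Position 4 '(': depth becomes 1
  Position 5 '(': depth becomes 2
  Position 6 '(': depth becomes 3
  Position 7 ')': depth becomes 2
  Position 8 ')': depth becomes 1
  Position 9 '(': depth becomes 2
  Position 10 ')': depth becomes 1
  Position 11 ')': depth becomes 0
  Position 12 '(': depth becomes 1
  Position 13 '(': depth becomes 2
  Position 14 ')': depth becomes 1
  Position 15 ')': depth becomes 0
  Position 16 '(': depth becomes 1
  Position 17 ')': depth becomes 0
  Position 18 '(': depth becomes 1
  Position 19 ')': depth becomes 0
  Position 20 '(': depth becomes 1
  Position 21 ')': depth becomes 0
Maximum depth reached: 3

3


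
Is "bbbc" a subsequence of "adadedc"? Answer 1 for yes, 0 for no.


Check if "bbbc" is a subsequence of "adadedc"
Greedy scan:
  Position 0 ('a'): no match needed
  Position 1 ('d'): no match needed
  Position 2 ('a'): no match needed
  Position 3 ('d'): no match needed
  Position 4 ('e'): no match needed
  Position 5 ('d'): no match needed
  Position 6 ('c'): no match needed
Only matched 0/4 characters => not a subsequence

0


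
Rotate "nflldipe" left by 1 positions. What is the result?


Input: "nflldipe", rotate left by 1
First 1 characters: "n"
Remaining characters: "flldipe"
Concatenate remaining + first: "flldipe" + "n" = "flldipen"

flldipen


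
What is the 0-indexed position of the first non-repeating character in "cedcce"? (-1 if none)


Input: cedcce
Character frequencies:
  'c': 3
  'd': 1
  'e': 2
Scanning left to right for freq == 1:
  Position 0 ('c'): freq=3, skip
  Position 1 ('e'): freq=2, skip
  Position 2 ('d'): unique! => answer = 2

2


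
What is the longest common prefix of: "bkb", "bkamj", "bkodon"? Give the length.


Words: bkb, bkamj, bkodon
  Position 0: all 'b' => match
  Position 1: all 'k' => match
  Position 2: ('b', 'a', 'o') => mismatch, stop
LCP = "bk" (length 2)

2


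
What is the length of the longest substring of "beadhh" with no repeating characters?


Input: "beadhh"
Sliding window (track last position of each char):
  Position 0 ('b'): window [0,0] length 1 -- new best
  Position 1 ('e'): window [0,1] length 2 -- new best
  Position 2 ('a'): window [0,2] length 3 -- new best
  Position 3 ('d'): window [0,3] length 4 -- new best
  Position 4 ('h'): window [0,4] length 5 -- new best
  Position 5 ('h'): repeat (last at 4), move window start to 5
  Position 5 ('h'): window [5,5] length 1
Longest substring with no repeats: "beadh" with length 5

5


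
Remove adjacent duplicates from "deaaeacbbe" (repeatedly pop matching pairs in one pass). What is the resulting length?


Input: deaaeacbbe
Stack-based adjacent duplicate removal:
  Read 'd': push. Stack: d
  Read 'e': push. Stack: de
  Read 'a': push. Stack: dea
  Read 'a': matches stack top 'a' => pop. Stack: de
  Read 'e': matches stack top 'e' => pop. Stack: d
  Read 'a': push. Stack: da
  Read 'c': push. Stack: dac
  Read 'b': push. Stack: dacb
  Read 'b': matches stack top 'b' => pop. Stack: dac
  Read 'e': push. Stack: dace
Final stack: "dace" (length 4)

4


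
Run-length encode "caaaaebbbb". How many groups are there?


Input: caaaaebbbb
Scanning for consecutive runs:
  Group 1: 'c' x 1 (positions 0-0)
  Group 2: 'a' x 4 (positions 1-4)
  Group 3: 'e' x 1 (positions 5-5)
  Group 4: 'b' x 4 (positions 6-9)
Total groups: 4

4


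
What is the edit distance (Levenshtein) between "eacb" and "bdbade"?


Computing edit distance: "eacb" -> "bdbade"
DP table:
           b    d    b    a    d    e
      0    1    2    3    4    5    6
  e   1    1    2    3    4    5    5
  a   2    2    2    3    3    4    5
  c   3    3    3    3    4    4    5
  b   4    3    4    3    4    5    5
Edit distance = dp[4][6] = 5

5


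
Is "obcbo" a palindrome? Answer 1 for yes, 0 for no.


Input: obcbo
Reversed: obcbo
  Compare pos 0 ('o') with pos 4 ('o'): match
  Compare pos 1 ('b') with pos 3 ('b'): match
Result: palindrome

1


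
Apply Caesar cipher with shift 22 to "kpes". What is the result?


Caesar cipher: shift "kpes" by 22
  'k' (pos 10) + 22 = pos 6 = 'g'
  'p' (pos 15) + 22 = pos 11 = 'l'
  'e' (pos 4) + 22 = pos 0 = 'a'
  's' (pos 18) + 22 = pos 14 = 'o'
Result: glao

glao


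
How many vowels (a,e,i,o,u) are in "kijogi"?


Input: kijogi
Checking each character:
  'k' at position 0: consonant
  'i' at position 1: vowel (running total: 1)
  'j' at position 2: consonant
  'o' at position 3: vowel (running total: 2)
  'g' at position 4: consonant
  'i' at position 5: vowel (running total: 3)
Total vowels: 3

3


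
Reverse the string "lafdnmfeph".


Input: lafdnmfeph
Reading characters right to left:
  Position 9: 'h'
  Position 8: 'p'
  Position 7: 'e'
  Position 6: 'f'
  Position 5: 'm'
  Position 4: 'n'
  Position 3: 'd'
  Position 2: 'f'
  Position 1: 'a'
  Position 0: 'l'
Reversed: hpefmndfal

hpefmndfal


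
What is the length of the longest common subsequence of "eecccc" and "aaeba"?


LCS of "eecccc" and "aaeba"
DP table:
           a    a    e    b    a
      0    0    0    0    0    0
  e   0    0    0    1    1    1
  e   0    0    0    1    1    1
  c   0    0    0    1    1    1
  c   0    0    0    1    1    1
  c   0    0    0    1    1    1
  c   0    0    0    1    1    1
LCS length = dp[6][5] = 1

1


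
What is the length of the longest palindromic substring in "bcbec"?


Input: "bcbec"
Checking substrings for palindromes:
  [0:3] "bcb" (len 3) => palindrome
Longest palindromic substring: "bcb" with length 3

3


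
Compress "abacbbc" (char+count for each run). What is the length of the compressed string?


Input: abacbbc
Runs:
  'a' x 1 => "a1"
  'b' x 1 => "b1"
  'a' x 1 => "a1"
  'c' x 1 => "c1"
  'b' x 2 => "b2"
  'c' x 1 => "c1"
Compressed: "a1b1a1c1b2c1"
Compressed length: 12

12


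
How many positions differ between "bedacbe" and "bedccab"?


Comparing "bedacbe" and "bedccab" position by position:
  Position 0: 'b' vs 'b' => same
  Position 1: 'e' vs 'e' => same
  Position 2: 'd' vs 'd' => same
  Position 3: 'a' vs 'c' => DIFFER
  Position 4: 'c' vs 'c' => same
  Position 5: 'b' vs 'a' => DIFFER
  Position 6: 'e' vs 'b' => DIFFER
Positions that differ: 3

3


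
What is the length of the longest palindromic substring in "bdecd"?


Input: "bdecd"
Checking substrings for palindromes:
  No multi-char palindromic substrings found
Longest palindromic substring: "b" with length 1

1


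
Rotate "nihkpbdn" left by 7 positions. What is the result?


Input: "nihkpbdn", rotate left by 7
First 7 characters: "nihkpbd"
Remaining characters: "n"
Concatenate remaining + first: "n" + "nihkpbd" = "nnihkpbd"

nnihkpbd


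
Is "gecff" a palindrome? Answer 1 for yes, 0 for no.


Input: gecff
Reversed: ffceg
  Compare pos 0 ('g') with pos 4 ('f'): MISMATCH
  Compare pos 1 ('e') with pos 3 ('f'): MISMATCH
Result: not a palindrome

0


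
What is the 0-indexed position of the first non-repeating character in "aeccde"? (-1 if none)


Input: aeccde
Character frequencies:
  'a': 1
  'c': 2
  'd': 1
  'e': 2
Scanning left to right for freq == 1:
  Position 0 ('a'): unique! => answer = 0

0


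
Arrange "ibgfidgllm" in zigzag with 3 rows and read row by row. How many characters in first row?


Zigzag "ibgfidgllm" into 3 rows:
Placing characters:
  'i' => row 0
  'b' => row 1
  'g' => row 2
  'f' => row 1
  'i' => row 0
  'd' => row 1
  'g' => row 2
  'l' => row 1
  'l' => row 0
  'm' => row 1
Rows:
  Row 0: "iil"
  Row 1: "bfdlm"
  Row 2: "gg"
First row length: 3

3


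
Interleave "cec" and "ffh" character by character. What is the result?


Interleaving "cec" and "ffh":
  Position 0: 'c' from first, 'f' from second => "cf"
  Position 1: 'e' from first, 'f' from second => "ef"
  Position 2: 'c' from first, 'h' from second => "ch"
Result: cfefch

cfefch


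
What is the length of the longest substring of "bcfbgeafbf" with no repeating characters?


Input: "bcfbgeafbf"
Sliding window (track last position of each char):
  Position 0 ('b'): window [0,0] length 1 -- new best
  Position 1 ('c'): window [0,1] length 2 -- new best
  Position 2 ('f'): window [0,2] length 3 -- new best
  Position 3 ('b'): repeat (last at 0), move window start to 1
  Position 3 ('b'): window [1,3] length 3
  Position 4 ('g'): window [1,4] length 4 -- new best
  Position 5 ('e'): window [1,5] length 5 -- new best
  Position 6 ('a'): window [1,6] length 6 -- new best
  Position 7 ('f'): repeat (last at 2), move window start to 3
  Position 7 ('f'): window [3,7] length 5
  Position 8 ('b'): repeat (last at 3), move window start to 4
  Position 8 ('b'): window [4,8] length 5
  Position 9 ('f'): repeat (last at 7), move window start to 8
  Position 9 ('f'): window [8,9] length 2
Longest substring with no repeats: "cfbgea" with length 6

6


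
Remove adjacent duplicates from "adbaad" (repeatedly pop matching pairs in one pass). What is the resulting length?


Input: adbaad
Stack-based adjacent duplicate removal:
  Read 'a': push. Stack: a
  Read 'd': push. Stack: ad
  Read 'b': push. Stack: adb
  Read 'a': push. Stack: adba
  Read 'a': matches stack top 'a' => pop. Stack: adb
  Read 'd': push. Stack: adbd
Final stack: "adbd" (length 4)

4


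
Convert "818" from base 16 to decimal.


Input: "818" in base 16
Positional expansion:
  Digit '8' (value 8) x 16^2 = 2048
  Digit '1' (value 1) x 16^1 = 16
  Digit '8' (value 8) x 16^0 = 8
Sum = 2072

2072


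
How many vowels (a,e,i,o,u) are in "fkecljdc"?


Input: fkecljdc
Checking each character:
  'f' at position 0: consonant
  'k' at position 1: consonant
  'e' at position 2: vowel (running total: 1)
  'c' at position 3: consonant
  'l' at position 4: consonant
  'j' at position 5: consonant
  'd' at position 6: consonant
  'c' at position 7: consonant
Total vowels: 1

1


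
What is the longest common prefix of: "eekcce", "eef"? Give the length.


Words: eekcce, eef
  Position 0: all 'e' => match
  Position 1: all 'e' => match
  Position 2: ('k', 'f') => mismatch, stop
LCP = "ee" (length 2)

2


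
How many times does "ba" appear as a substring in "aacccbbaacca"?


Searching for "ba" in "aacccbbaacca"
Scanning each position:
  Position 0: "aa" => no
  Position 1: "ac" => no
  Position 2: "cc" => no
  Position 3: "cc" => no
  Position 4: "cb" => no
  Position 5: "bb" => no
  Position 6: "ba" => MATCH
  Position 7: "aa" => no
  Position 8: "ac" => no
  Position 9: "cc" => no
  Position 10: "ca" => no
Total occurrences: 1

1


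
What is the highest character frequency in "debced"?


Input: debced
Character counts:
  'b': 1
  'c': 1
  'd': 2
  'e': 2
Maximum frequency: 2

2


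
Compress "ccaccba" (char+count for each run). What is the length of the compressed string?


Input: ccaccba
Runs:
  'c' x 2 => "c2"
  'a' x 1 => "a1"
  'c' x 2 => "c2"
  'b' x 1 => "b1"
  'a' x 1 => "a1"
Compressed: "c2a1c2b1a1"
Compressed length: 10

10


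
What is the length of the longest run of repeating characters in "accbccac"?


Input: "accbccac"
Scanning for longest run:
  Position 1 ('c'): new char, reset run to 1
  Position 2 ('c'): continues run of 'c', length=2
  Position 3 ('b'): new char, reset run to 1
  Position 4 ('c'): new char, reset run to 1
  Position 5 ('c'): continues run of 'c', length=2
  Position 6 ('a'): new char, reset run to 1
  Position 7 ('c'): new char, reset run to 1
Longest run: 'c' with length 2

2


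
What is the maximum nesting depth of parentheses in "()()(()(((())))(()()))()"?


Input: "()()(()(((())))(()()))()"
Tracking depth:
  Position 0 '(': depth becomes 1
  Position 1 ')': depth becomes 0
  Position 2 '(': depth becomes 1
  Position 3 ')': depth becomes 0
  Position 4 '(': depth becomes 1
  Position 5 '(': depth becomes 2
  Position 6 ')': depth becomes 1
  Position 7 '(': depth becomes 2
  Position 8 '(': depth becomes 3
  Position 9 '(': depth becomes 4
  Position 10 '(': depth becomes 5
  Position 11 ')': depth becomes 4
  Position 12 ')': depth becomes 3
  Position 13 ')': depth becomes 2
  Position 14 ')': depth becomes 1
  Position 15 '(': depth becomes 2
  Position 16 '(': depth becomes 3
  Position 17 ')': depth becomes 2
  Position 18 '(': depth becomes 3
  Position 19 ')': depth becomes 2
  Position 20 ')': depth becomes 1
  Position 21 ')': depth becomes 0
  Position 22 '(': depth becomes 1
  Position 23 ')': depth becomes 0
Maximum depth reached: 5

5


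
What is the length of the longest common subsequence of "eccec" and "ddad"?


LCS of "eccec" and "ddad"
DP table:
           d    d    a    d
      0    0    0    0    0
  e   0    0    0    0    0
  c   0    0    0    0    0
  c   0    0    0    0    0
  e   0    0    0    0    0
  c   0    0    0    0    0
LCS length = dp[5][4] = 0

0


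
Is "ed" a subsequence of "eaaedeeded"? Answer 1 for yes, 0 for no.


Check if "ed" is a subsequence of "eaaedeeded"
Greedy scan:
  Position 0 ('e'): matches sub[0] = 'e'
  Position 1 ('a'): no match needed
  Position 2 ('a'): no match needed
  Position 3 ('e'): no match needed
  Position 4 ('d'): matches sub[1] = 'd'
  Position 5 ('e'): no match needed
  Position 6 ('e'): no match needed
  Position 7 ('d'): no match needed
  Position 8 ('e'): no match needed
  Position 9 ('d'): no match needed
All 2 characters matched => is a subsequence

1


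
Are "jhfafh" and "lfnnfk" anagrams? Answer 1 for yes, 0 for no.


Strings: "jhfafh", "lfnnfk"
Sorted first:  affhhj
Sorted second: ffklnn
Differ at position 0: 'a' vs 'f' => not anagrams

0


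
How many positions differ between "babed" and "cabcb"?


Comparing "babed" and "cabcb" position by position:
  Position 0: 'b' vs 'c' => DIFFER
  Position 1: 'a' vs 'a' => same
  Position 2: 'b' vs 'b' => same
  Position 3: 'e' vs 'c' => DIFFER
  Position 4: 'd' vs 'b' => DIFFER
Positions that differ: 3

3


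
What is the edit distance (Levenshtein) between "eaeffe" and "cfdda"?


Computing edit distance: "eaeffe" -> "cfdda"
DP table:
           c    f    d    d    a
      0    1    2    3    4    5
  e   1    1    2    3    4    5
  a   2    2    2    3    4    4
  e   3    3    3    3    4    5
  f   4    4    3    4    4    5
  f   5    5    4    4    5    5
  e   6    6    5    5    5    6
Edit distance = dp[6][5] = 6

6


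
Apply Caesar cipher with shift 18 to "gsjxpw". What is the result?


Caesar cipher: shift "gsjxpw" by 18
  'g' (pos 6) + 18 = pos 24 = 'y'
  's' (pos 18) + 18 = pos 10 = 'k'
  'j' (pos 9) + 18 = pos 1 = 'b'
  'x' (pos 23) + 18 = pos 15 = 'p'
  'p' (pos 15) + 18 = pos 7 = 'h'
  'w' (pos 22) + 18 = pos 14 = 'o'
Result: ykbpho

ykbpho


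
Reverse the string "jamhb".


Input: jamhb
Reading characters right to left:
  Position 4: 'b'
  Position 3: 'h'
  Position 2: 'm'
  Position 1: 'a'
  Position 0: 'j'
Reversed: bhmaj

bhmaj


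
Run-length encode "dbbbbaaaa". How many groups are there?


Input: dbbbbaaaa
Scanning for consecutive runs:
  Group 1: 'd' x 1 (positions 0-0)
  Group 2: 'b' x 4 (positions 1-4)
  Group 3: 'a' x 4 (positions 5-8)
Total groups: 3

3


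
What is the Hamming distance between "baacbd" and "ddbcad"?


Comparing "baacbd" and "ddbcad" position by position:
  Position 0: 'b' vs 'd' => differ
  Position 1: 'a' vs 'd' => differ
  Position 2: 'a' vs 'b' => differ
  Position 3: 'c' vs 'c' => same
  Position 4: 'b' vs 'a' => differ
  Position 5: 'd' vs 'd' => same
Total differences (Hamming distance): 4

4


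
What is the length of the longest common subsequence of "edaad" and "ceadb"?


LCS of "edaad" and "ceadb"
DP table:
           c    e    a    d    b
      0    0    0    0    0    0
  e   0    0    1    1    1    1
  d   0    0    1    1    2    2
  a   0    0    1    2    2    2
  a   0    0    1    2    2    2
  d   0    0    1    2    3    3
LCS length = dp[5][5] = 3

3


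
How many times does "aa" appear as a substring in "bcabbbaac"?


Searching for "aa" in "bcabbbaac"
Scanning each position:
  Position 0: "bc" => no
  Position 1: "ca" => no
  Position 2: "ab" => no
  Position 3: "bb" => no
  Position 4: "bb" => no
  Position 5: "ba" => no
  Position 6: "aa" => MATCH
  Position 7: "ac" => no
Total occurrences: 1

1


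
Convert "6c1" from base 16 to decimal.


Input: "6c1" in base 16
Positional expansion:
  Digit '6' (value 6) x 16^2 = 1536
  Digit 'c' (value 12) x 16^1 = 192
  Digit '1' (value 1) x 16^0 = 1
Sum = 1729

1729


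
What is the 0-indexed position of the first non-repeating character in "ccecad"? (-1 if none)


Input: ccecad
Character frequencies:
  'a': 1
  'c': 3
  'd': 1
  'e': 1
Scanning left to right for freq == 1:
  Position 0 ('c'): freq=3, skip
  Position 1 ('c'): freq=3, skip
  Position 2 ('e'): unique! => answer = 2

2


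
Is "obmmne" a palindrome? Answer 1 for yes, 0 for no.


Input: obmmne
Reversed: enmmbo
  Compare pos 0 ('o') with pos 5 ('e'): MISMATCH
  Compare pos 1 ('b') with pos 4 ('n'): MISMATCH
  Compare pos 2 ('m') with pos 3 ('m'): match
Result: not a palindrome

0


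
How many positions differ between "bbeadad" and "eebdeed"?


Comparing "bbeadad" and "eebdeed" position by position:
  Position 0: 'b' vs 'e' => DIFFER
  Position 1: 'b' vs 'e' => DIFFER
  Position 2: 'e' vs 'b' => DIFFER
  Position 3: 'a' vs 'd' => DIFFER
  Position 4: 'd' vs 'e' => DIFFER
  Position 5: 'a' vs 'e' => DIFFER
  Position 6: 'd' vs 'd' => same
Positions that differ: 6

6


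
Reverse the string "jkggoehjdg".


Input: jkggoehjdg
Reading characters right to left:
  Position 9: 'g'
  Position 8: 'd'
  Position 7: 'j'
  Position 6: 'h'
  Position 5: 'e'
  Position 4: 'o'
  Position 3: 'g'
  Position 2: 'g'
  Position 1: 'k'
  Position 0: 'j'
Reversed: gdjheoggkj

gdjheoggkj


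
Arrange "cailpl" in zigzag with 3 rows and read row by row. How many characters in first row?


Zigzag "cailpl" into 3 rows:
Placing characters:
  'c' => row 0
  'a' => row 1
  'i' => row 2
  'l' => row 1
  'p' => row 0
  'l' => row 1
Rows:
  Row 0: "cp"
  Row 1: "all"
  Row 2: "i"
First row length: 2

2


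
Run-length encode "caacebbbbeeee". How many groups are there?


Input: caacebbbbeeee
Scanning for consecutive runs:
  Group 1: 'c' x 1 (positions 0-0)
  Group 2: 'a' x 2 (positions 1-2)
  Group 3: 'c' x 1 (positions 3-3)
  Group 4: 'e' x 1 (positions 4-4)
  Group 5: 'b' x 4 (positions 5-8)
  Group 6: 'e' x 4 (positions 9-12)
Total groups: 6

6


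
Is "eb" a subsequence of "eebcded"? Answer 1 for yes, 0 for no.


Check if "eb" is a subsequence of "eebcded"
Greedy scan:
  Position 0 ('e'): matches sub[0] = 'e'
  Position 1 ('e'): no match needed
  Position 2 ('b'): matches sub[1] = 'b'
  Position 3 ('c'): no match needed
  Position 4 ('d'): no match needed
  Position 5 ('e'): no match needed
  Position 6 ('d'): no match needed
All 2 characters matched => is a subsequence

1


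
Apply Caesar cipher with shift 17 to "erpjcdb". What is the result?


Caesar cipher: shift "erpjcdb" by 17
  'e' (pos 4) + 17 = pos 21 = 'v'
  'r' (pos 17) + 17 = pos 8 = 'i'
  'p' (pos 15) + 17 = pos 6 = 'g'
  'j' (pos 9) + 17 = pos 0 = 'a'
  'c' (pos 2) + 17 = pos 19 = 't'
  'd' (pos 3) + 17 = pos 20 = 'u'
  'b' (pos 1) + 17 = pos 18 = 's'
Result: vigatus

vigatus


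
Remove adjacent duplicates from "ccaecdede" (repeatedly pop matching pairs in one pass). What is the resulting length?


Input: ccaecdede
Stack-based adjacent duplicate removal:
  Read 'c': push. Stack: c
  Read 'c': matches stack top 'c' => pop. Stack: (empty)
  Read 'a': push. Stack: a
  Read 'e': push. Stack: ae
  Read 'c': push. Stack: aec
  Read 'd': push. Stack: aecd
  Read 'e': push. Stack: aecde
  Read 'd': push. Stack: aecded
  Read 'e': push. Stack: aecdede
Final stack: "aecdede" (length 7)

7


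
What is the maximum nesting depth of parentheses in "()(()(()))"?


Input: "()(()(()))"
Tracking depth:
  Position 0 '(': depth becomes 1
  Position 1 ')': depth becomes 0
  Position 2 '(': depth becomes 1
  Position 3 '(': depth becomes 2
  Position 4 ')': depth becomes 1
  Position 5 '(': depth becomes 2
  Position 6 '(': depth becomes 3
  Position 7 ')': depth becomes 2
  Position 8 ')': depth becomes 1
  Position 9 ')': depth becomes 0
Maximum depth reached: 3

3


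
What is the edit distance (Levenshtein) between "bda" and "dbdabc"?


Computing edit distance: "bda" -> "dbdabc"
DP table:
           d    b    d    a    b    c
      0    1    2    3    4    5    6
  b   1    1    1    2    3    4    5
  d   2    1    2    1    2    3    4
  a   3    2    2    2    1    2    3
Edit distance = dp[3][6] = 3

3


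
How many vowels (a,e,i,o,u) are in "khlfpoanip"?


Input: khlfpoanip
Checking each character:
  'k' at position 0: consonant
  'h' at position 1: consonant
  'l' at position 2: consonant
  'f' at position 3: consonant
  'p' at position 4: consonant
  'o' at position 5: vowel (running total: 1)
  'a' at position 6: vowel (running total: 2)
  'n' at position 7: consonant
  'i' at position 8: vowel (running total: 3)
  'p' at position 9: consonant
Total vowels: 3

3


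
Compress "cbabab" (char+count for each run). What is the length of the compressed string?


Input: cbabab
Runs:
  'c' x 1 => "c1"
  'b' x 1 => "b1"
  'a' x 1 => "a1"
  'b' x 1 => "b1"
  'a' x 1 => "a1"
  'b' x 1 => "b1"
Compressed: "c1b1a1b1a1b1"
Compressed length: 12

12


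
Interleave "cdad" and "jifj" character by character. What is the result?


Interleaving "cdad" and "jifj":
  Position 0: 'c' from first, 'j' from second => "cj"
  Position 1: 'd' from first, 'i' from second => "di"
  Position 2: 'a' from first, 'f' from second => "af"
  Position 3: 'd' from first, 'j' from second => "dj"
Result: cjdiafdj

cjdiafdj


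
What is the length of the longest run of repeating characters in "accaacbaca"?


Input: "accaacbaca"
Scanning for longest run:
  Position 1 ('c'): new char, reset run to 1
  Position 2 ('c'): continues run of 'c', length=2
  Position 3 ('a'): new char, reset run to 1
  Position 4 ('a'): continues run of 'a', length=2
  Position 5 ('c'): new char, reset run to 1
  Position 6 ('b'): new char, reset run to 1
  Position 7 ('a'): new char, reset run to 1
  Position 8 ('c'): new char, reset run to 1
  Position 9 ('a'): new char, reset run to 1
Longest run: 'c' with length 2

2


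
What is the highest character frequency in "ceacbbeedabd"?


Input: ceacbbeedabd
Character counts:
  'a': 2
  'b': 3
  'c': 2
  'd': 2
  'e': 3
Maximum frequency: 3

3


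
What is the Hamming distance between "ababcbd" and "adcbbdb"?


Comparing "ababcbd" and "adcbbdb" position by position:
  Position 0: 'a' vs 'a' => same
  Position 1: 'b' vs 'd' => differ
  Position 2: 'a' vs 'c' => differ
  Position 3: 'b' vs 'b' => same
  Position 4: 'c' vs 'b' => differ
  Position 5: 'b' vs 'd' => differ
  Position 6: 'd' vs 'b' => differ
Total differences (Hamming distance): 5

5


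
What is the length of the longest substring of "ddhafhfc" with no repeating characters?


Input: "ddhafhfc"
Sliding window (track last position of each char):
  Position 0 ('d'): window [0,0] length 1 -- new best
  Position 1 ('d'): repeat (last at 0), move window start to 1
  Position 1 ('d'): window [1,1] length 1
  Position 2 ('h'): window [1,2] length 2 -- new best
  Position 3 ('a'): window [1,3] length 3 -- new best
  Position 4 ('f'): window [1,4] length 4 -- new best
  Position 5 ('h'): repeat (last at 2), move window start to 3
  Position 5 ('h'): window [3,5] length 3
  Position 6 ('f'): repeat (last at 4), move window start to 5
  Position 6 ('f'): window [5,6] length 2
  Position 7 ('c'): window [5,7] length 3
Longest substring with no repeats: "dhaf" with length 4

4


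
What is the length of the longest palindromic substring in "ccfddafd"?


Input: "ccfddafd"
Checking substrings for palindromes:
  [0:2] "cc" (len 2) => palindrome
  [3:5] "dd" (len 2) => palindrome
Longest palindromic substring: "cc" with length 2

2


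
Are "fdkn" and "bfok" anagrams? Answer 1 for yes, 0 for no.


Strings: "fdkn", "bfok"
Sorted first:  dfkn
Sorted second: bfko
Differ at position 0: 'd' vs 'b' => not anagrams

0


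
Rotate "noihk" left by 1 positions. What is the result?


Input: "noihk", rotate left by 1
First 1 characters: "n"
Remaining characters: "oihk"
Concatenate remaining + first: "oihk" + "n" = "oihkn"

oihkn


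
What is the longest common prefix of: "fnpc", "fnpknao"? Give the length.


Words: fnpc, fnpknao
  Position 0: all 'f' => match
  Position 1: all 'n' => match
  Position 2: all 'p' => match
  Position 3: ('c', 'k') => mismatch, stop
LCP = "fnp" (length 3)

3


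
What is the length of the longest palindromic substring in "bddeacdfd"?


Input: "bddeacdfd"
Checking substrings for palindromes:
  [6:9] "dfd" (len 3) => palindrome
  [1:3] "dd" (len 2) => palindrome
Longest palindromic substring: "dfd" with length 3

3


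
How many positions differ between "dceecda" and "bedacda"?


Comparing "dceecda" and "bedacda" position by position:
  Position 0: 'd' vs 'b' => DIFFER
  Position 1: 'c' vs 'e' => DIFFER
  Position 2: 'e' vs 'd' => DIFFER
  Position 3: 'e' vs 'a' => DIFFER
  Position 4: 'c' vs 'c' => same
  Position 5: 'd' vs 'd' => same
  Position 6: 'a' vs 'a' => same
Positions that differ: 4

4


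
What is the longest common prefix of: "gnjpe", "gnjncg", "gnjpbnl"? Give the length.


Words: gnjpe, gnjncg, gnjpbnl
  Position 0: all 'g' => match
  Position 1: all 'n' => match
  Position 2: all 'j' => match
  Position 3: ('p', 'n', 'p') => mismatch, stop
LCP = "gnj" (length 3)

3


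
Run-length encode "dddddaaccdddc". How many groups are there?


Input: dddddaaccdddc
Scanning for consecutive runs:
  Group 1: 'd' x 5 (positions 0-4)
  Group 2: 'a' x 2 (positions 5-6)
  Group 3: 'c' x 2 (positions 7-8)
  Group 4: 'd' x 3 (positions 9-11)
  Group 5: 'c' x 1 (positions 12-12)
Total groups: 5

5


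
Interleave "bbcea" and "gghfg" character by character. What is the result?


Interleaving "bbcea" and "gghfg":
  Position 0: 'b' from first, 'g' from second => "bg"
  Position 1: 'b' from first, 'g' from second => "bg"
  Position 2: 'c' from first, 'h' from second => "ch"
  Position 3: 'e' from first, 'f' from second => "ef"
  Position 4: 'a' from first, 'g' from second => "ag"
Result: bgbgchefag

bgbgchefag


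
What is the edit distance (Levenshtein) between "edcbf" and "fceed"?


Computing edit distance: "edcbf" -> "fceed"
DP table:
           f    c    e    e    d
      0    1    2    3    4    5
  e   1    1    2    2    3    4
  d   2    2    2    3    3    3
  c   3    3    2    3    4    4
  b   4    4    3    3    4    5
  f   5    4    4    4    4    5
Edit distance = dp[5][5] = 5

5


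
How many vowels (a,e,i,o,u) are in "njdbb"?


Input: njdbb
Checking each character:
  'n' at position 0: consonant
  'j' at position 1: consonant
  'd' at position 2: consonant
  'b' at position 3: consonant
  'b' at position 4: consonant
Total vowels: 0

0


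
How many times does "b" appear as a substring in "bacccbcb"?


Searching for "b" in "bacccbcb"
Scanning each position:
  Position 0: "b" => MATCH
  Position 1: "a" => no
  Position 2: "c" => no
  Position 3: "c" => no
  Position 4: "c" => no
  Position 5: "b" => MATCH
  Position 6: "c" => no
  Position 7: "b" => MATCH
Total occurrences: 3

3


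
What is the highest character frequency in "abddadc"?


Input: abddadc
Character counts:
  'a': 2
  'b': 1
  'c': 1
  'd': 3
Maximum frequency: 3

3


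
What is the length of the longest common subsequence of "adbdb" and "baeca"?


LCS of "adbdb" and "baeca"
DP table:
           b    a    e    c    a
      0    0    0    0    0    0
  a   0    0    1    1    1    1
  d   0    0    1    1    1    1
  b   0    1    1    1    1    1
  d   0    1    1    1    1    1
  b   0    1    1    1    1    1
LCS length = dp[5][5] = 1

1


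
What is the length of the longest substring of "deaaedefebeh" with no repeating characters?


Input: "deaaedefebeh"
Sliding window (track last position of each char):
  Position 0 ('d'): window [0,0] length 1 -- new best
  Position 1 ('e'): window [0,1] length 2 -- new best
  Position 2 ('a'): window [0,2] length 3 -- new best
  Position 3 ('a'): repeat (last at 2), move window start to 3
  Position 3 ('a'): window [3,3] length 1
  Position 4 ('e'): window [3,4] length 2
  Position 5 ('d'): window [3,5] length 3
  Position 6 ('e'): repeat (last at 4), move window start to 5
  Position 6 ('e'): window [5,6] length 2
  Position 7 ('f'): window [5,7] length 3
  Position 8 ('e'): repeat (last at 6), move window start to 7
  Position 8 ('e'): window [7,8] length 2
  Position 9 ('b'): window [7,9] length 3
  Position 10 ('e'): repeat (last at 8), move window start to 9
  Position 10 ('e'): window [9,10] length 2
  Position 11 ('h'): window [9,11] length 3
Longest substring with no repeats: "dea" with length 3

3


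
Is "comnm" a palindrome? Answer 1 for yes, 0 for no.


Input: comnm
Reversed: mnmoc
  Compare pos 0 ('c') with pos 4 ('m'): MISMATCH
  Compare pos 1 ('o') with pos 3 ('n'): MISMATCH
Result: not a palindrome

0


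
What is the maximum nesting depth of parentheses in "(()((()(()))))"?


Input: "(()((()(()))))"
Tracking depth:
  Position 0 '(': depth becomes 1
  Position 1 '(': depth becomes 2
  Position 2 ')': depth becomes 1
  Position 3 '(': depth becomes 2
  Position 4 '(': depth becomes 3
  Position 5 '(': depth becomes 4
  Position 6 ')': depth becomes 3
  Position 7 '(': depth becomes 4
  Position 8 '(': depth becomes 5
  Position 9 ')': depth becomes 4
  Position 10 ')': depth becomes 3
  Position 11 ')': depth becomes 2
  Position 12 ')': depth becomes 1
  Position 13 ')': depth becomes 0
Maximum depth reached: 5

5


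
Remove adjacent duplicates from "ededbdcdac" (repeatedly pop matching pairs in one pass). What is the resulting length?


Input: ededbdcdac
Stack-based adjacent duplicate removal:
  Read 'e': push. Stack: e
  Read 'd': push. Stack: ed
  Read 'e': push. Stack: ede
  Read 'd': push. Stack: eded
  Read 'b': push. Stack: ededb
  Read 'd': push. Stack: ededbd
  Read 'c': push. Stack: ededbdc
  Read 'd': push. Stack: ededbdcd
  Read 'a': push. Stack: ededbdcda
  Read 'c': push. Stack: ededbdcdac
Final stack: "ededbdcdac" (length 10)

10


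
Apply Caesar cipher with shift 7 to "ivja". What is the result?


Caesar cipher: shift "ivja" by 7
  'i' (pos 8) + 7 = pos 15 = 'p'
  'v' (pos 21) + 7 = pos 2 = 'c'
  'j' (pos 9) + 7 = pos 16 = 'q'
  'a' (pos 0) + 7 = pos 7 = 'h'
Result: pcqh

pcqh


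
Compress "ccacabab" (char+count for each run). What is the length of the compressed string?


Input: ccacabab
Runs:
  'c' x 2 => "c2"
  'a' x 1 => "a1"
  'c' x 1 => "c1"
  'a' x 1 => "a1"
  'b' x 1 => "b1"
  'a' x 1 => "a1"
  'b' x 1 => "b1"
Compressed: "c2a1c1a1b1a1b1"
Compressed length: 14

14


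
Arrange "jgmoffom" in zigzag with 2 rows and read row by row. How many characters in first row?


Zigzag "jgmoffom" into 2 rows:
Placing characters:
  'j' => row 0
  'g' => row 1
  'm' => row 0
  'o' => row 1
  'f' => row 0
  'f' => row 1
  'o' => row 0
  'm' => row 1
Rows:
  Row 0: "jmfo"
  Row 1: "gofm"
First row length: 4

4


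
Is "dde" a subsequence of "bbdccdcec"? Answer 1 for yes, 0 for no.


Check if "dde" is a subsequence of "bbdccdcec"
Greedy scan:
  Position 0 ('b'): no match needed
  Position 1 ('b'): no match needed
  Position 2 ('d'): matches sub[0] = 'd'
  Position 3 ('c'): no match needed
  Position 4 ('c'): no match needed
  Position 5 ('d'): matches sub[1] = 'd'
  Position 6 ('c'): no match needed
  Position 7 ('e'): matches sub[2] = 'e'
  Position 8 ('c'): no match needed
All 3 characters matched => is a subsequence

1


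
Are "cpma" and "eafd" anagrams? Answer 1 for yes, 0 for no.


Strings: "cpma", "eafd"
Sorted first:  acmp
Sorted second: adef
Differ at position 1: 'c' vs 'd' => not anagrams

0


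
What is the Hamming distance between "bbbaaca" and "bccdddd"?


Comparing "bbbaaca" and "bccdddd" position by position:
  Position 0: 'b' vs 'b' => same
  Position 1: 'b' vs 'c' => differ
  Position 2: 'b' vs 'c' => differ
  Position 3: 'a' vs 'd' => differ
  Position 4: 'a' vs 'd' => differ
  Position 5: 'c' vs 'd' => differ
  Position 6: 'a' vs 'd' => differ
Total differences (Hamming distance): 6

6


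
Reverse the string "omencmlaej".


Input: omencmlaej
Reading characters right to left:
  Position 9: 'j'
  Position 8: 'e'
  Position 7: 'a'
  Position 6: 'l'
  Position 5: 'm'
  Position 4: 'c'
  Position 3: 'n'
  Position 2: 'e'
  Position 1: 'm'
  Position 0: 'o'
Reversed: jealmcnemo

jealmcnemo


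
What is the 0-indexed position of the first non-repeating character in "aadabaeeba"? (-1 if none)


Input: aadabaeeba
Character frequencies:
  'a': 5
  'b': 2
  'd': 1
  'e': 2
Scanning left to right for freq == 1:
  Position 0 ('a'): freq=5, skip
  Position 1 ('a'): freq=5, skip
  Position 2 ('d'): unique! => answer = 2

2


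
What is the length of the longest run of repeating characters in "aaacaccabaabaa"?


Input: "aaacaccabaabaa"
Scanning for longest run:
  Position 1 ('a'): continues run of 'a', length=2
  Position 2 ('a'): continues run of 'a', length=3
  Position 3 ('c'): new char, reset run to 1
  Position 4 ('a'): new char, reset run to 1
  Position 5 ('c'): new char, reset run to 1
  Position 6 ('c'): continues run of 'c', length=2
  Position 7 ('a'): new char, reset run to 1
  Position 8 ('b'): new char, reset run to 1
  Position 9 ('a'): new char, reset run to 1
  Position 10 ('a'): continues run of 'a', length=2
  Position 11 ('b'): new char, reset run to 1
  Position 12 ('a'): new char, reset run to 1
  Position 13 ('a'): continues run of 'a', length=2
Longest run: 'a' with length 3

3


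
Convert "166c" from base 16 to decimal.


Input: "166c" in base 16
Positional expansion:
  Digit '1' (value 1) x 16^3 = 4096
  Digit '6' (value 6) x 16^2 = 1536
  Digit '6' (value 6) x 16^1 = 96
  Digit 'c' (value 12) x 16^0 = 12
Sum = 5740

5740


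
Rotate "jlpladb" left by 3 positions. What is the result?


Input: "jlpladb", rotate left by 3
First 3 characters: "jlp"
Remaining characters: "ladb"
Concatenate remaining + first: "ladb" + "jlp" = "ladbjlp"

ladbjlp
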